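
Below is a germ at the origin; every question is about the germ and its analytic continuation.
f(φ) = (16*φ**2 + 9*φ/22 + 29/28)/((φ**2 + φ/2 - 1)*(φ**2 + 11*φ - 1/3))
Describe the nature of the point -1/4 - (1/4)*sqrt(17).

The point is a pole of order 1.

The denominator factor φ**2 + φ/2 - 1 vanishes at -1/4 - (1/4)*sqrt(17) and appears to the power 1; the numerator there equals 11663/616 + (167/88)*sqrt(17), nonzero, and no other factor vanishes.
Hence a pole whose order is the multiplicity, 1.


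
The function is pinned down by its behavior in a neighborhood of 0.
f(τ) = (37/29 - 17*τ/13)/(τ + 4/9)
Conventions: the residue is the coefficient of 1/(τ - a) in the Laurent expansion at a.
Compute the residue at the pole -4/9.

At the order-1 pole -4/9 set g(τ) = (τ - (-4/9))*f(τ) = 37/29 - 17*τ/13.
Simple pole: residue = g(a) at a = -4/9, which is 6301/3393.

The residue is 6301/3393.


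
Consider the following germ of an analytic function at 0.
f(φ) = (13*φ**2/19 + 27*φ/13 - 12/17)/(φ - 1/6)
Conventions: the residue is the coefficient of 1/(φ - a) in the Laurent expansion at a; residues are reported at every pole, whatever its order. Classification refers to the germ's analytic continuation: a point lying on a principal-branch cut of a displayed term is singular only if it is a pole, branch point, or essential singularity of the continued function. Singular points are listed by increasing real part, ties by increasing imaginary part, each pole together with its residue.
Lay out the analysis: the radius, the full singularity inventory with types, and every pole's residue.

Radius of convergence at 0: 1/6.
At 1/6: a pole of order 1; residue -51505/151164.

Denominator factor (φ - 1/6): pole of order 1 at 1/6, modulus 1/6.
The radius of convergence is the smallest modulus among the singular points: 1/6.
At the order-1 pole 1/6 set g(φ) = (φ - (1/6))*f(φ) = 13*φ**2/19 + 27*φ/13 - 12/17.
Simple pole: residue = g(a) at a = 1/6, which is -51505/151164.


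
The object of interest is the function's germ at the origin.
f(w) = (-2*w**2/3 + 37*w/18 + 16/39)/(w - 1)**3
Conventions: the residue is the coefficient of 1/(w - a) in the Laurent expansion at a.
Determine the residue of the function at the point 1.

The residue is -2/3.

At the order-3 pole 1 set g(w) = (w - (1))^3*f(w) = -2*w**2/3 + 37*w/18 + 16/39.
Order-3 pole: residue = g''(a)/2; g''(1) = -4/3, so the residue is -2/3.


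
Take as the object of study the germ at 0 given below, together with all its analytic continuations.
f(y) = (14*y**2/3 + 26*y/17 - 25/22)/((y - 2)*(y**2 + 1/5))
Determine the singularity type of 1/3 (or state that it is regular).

The point is a regular point.

Denominator factors: y**2 + 1/5 = 14/45 at y = 1/3; y - 2 = -5/3 at y = 1/3 — none vanishes.
So the germ continues analytically to 1/3.


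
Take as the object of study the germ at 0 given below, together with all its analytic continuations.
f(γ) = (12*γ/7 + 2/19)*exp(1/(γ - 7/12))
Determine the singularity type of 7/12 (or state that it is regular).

The point is an essential singularity.

The exponent 1/(γ - (7/12)) has a pole at 7/12, so exp(1/(γ - (7/12))) takes every nonzero value near it: an essential singularity (not a pole of any order).


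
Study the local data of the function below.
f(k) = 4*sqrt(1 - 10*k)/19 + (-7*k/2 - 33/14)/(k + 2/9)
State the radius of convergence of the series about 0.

Denominator factor (k + 2/9): pole of order 1 at -2/9, modulus 2/9.
Branch term (4/19)*sqrt(1 - k/(1/10)): its argument vanishes at k = 1/10, a square-root branch point, modulus 1/10.
The radius of convergence is the smallest modulus among the singular points: 1/10.

The radius of convergence is 1/10.


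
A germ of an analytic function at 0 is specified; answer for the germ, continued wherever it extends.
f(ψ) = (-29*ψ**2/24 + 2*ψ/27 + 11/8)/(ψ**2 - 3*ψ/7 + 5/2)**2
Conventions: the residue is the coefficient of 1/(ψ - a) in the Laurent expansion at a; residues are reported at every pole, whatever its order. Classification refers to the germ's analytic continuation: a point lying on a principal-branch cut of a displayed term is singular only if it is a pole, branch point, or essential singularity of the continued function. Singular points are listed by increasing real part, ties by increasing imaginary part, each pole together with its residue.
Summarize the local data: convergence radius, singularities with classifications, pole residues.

Radius of convergence at 0: (1/2)*sqrt(10).
At (3/14) - ((1/14)*sqrt(481))*i: a pole of order 2; residue -((80507/16657992)*sqrt(481))*i.
At (3/14) + ((1/14)*sqrt(481))*i: a pole of order 2; residue ((80507/16657992)*sqrt(481))*i.


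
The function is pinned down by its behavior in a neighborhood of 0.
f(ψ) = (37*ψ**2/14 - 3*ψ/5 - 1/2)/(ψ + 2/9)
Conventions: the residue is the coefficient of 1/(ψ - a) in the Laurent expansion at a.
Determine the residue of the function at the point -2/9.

At the order-1 pole -2/9 set g(ψ) = (ψ - (-2/9))*f(ψ) = 37*ψ**2/14 - 3*ψ/5 - 1/2.
Simple pole: residue = g(a) at a = -2/9, which is -1339/5670.

The residue is -1339/5670.


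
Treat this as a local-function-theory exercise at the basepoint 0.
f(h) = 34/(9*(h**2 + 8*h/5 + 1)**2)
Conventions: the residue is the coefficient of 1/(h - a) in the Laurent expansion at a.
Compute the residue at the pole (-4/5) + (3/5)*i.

The factor h**2 + 8*h/5 + 1 splits as (h - a)(h - a') with a = (-4/5) + (3/5)*i, a' = (-4/5) - (3/5)*i. At the order-2 pole a set g(h) = (h - a)^2*f(h) = [34/9] / (h - a')^2.
Order-2 pole: residue = g'(a); g'((-4/5) + (3/5)*i) = -(2125/486)*i, so the residue is -(2125/486)*i.

The residue is -(2125/486)*i.


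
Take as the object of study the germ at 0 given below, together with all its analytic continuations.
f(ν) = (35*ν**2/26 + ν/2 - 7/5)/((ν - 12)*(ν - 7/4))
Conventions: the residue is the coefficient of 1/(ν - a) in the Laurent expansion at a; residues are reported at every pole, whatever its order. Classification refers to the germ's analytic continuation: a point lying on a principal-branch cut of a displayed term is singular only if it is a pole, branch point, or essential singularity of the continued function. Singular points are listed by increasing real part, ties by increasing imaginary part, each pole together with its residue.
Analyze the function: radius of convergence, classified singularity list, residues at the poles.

Denominator factor (ν - 7/4): pole of order 1 at 7/4, modulus 7/4.
Denominator factor (ν - 12): pole of order 1 at 12, modulus 12.
The radius of convergence is the smallest modulus among the singular points: 7/4.
At the order-1 pole 7/4 set g(ν) = (ν - (7/4))*f(ν) = (35*ν**2/26 + ν/2 - 7/5)/(ν - 12).
Simple pole: residue = g(a) at a = 7/4, which is -7483/21320.
At the order-1 pole 12 set g(ν) = (ν - (12))*f(ν) = (35*ν**2/26 + ν/2 - 7/5)/(ν - 7/4).
Simple pole: residue = g(a) at a = 12, which is 51596/2665.
List the singular points by increasing real part (a conjugate pair: the negative imaginary part first).

Radius of convergence at 0: 7/4.
At 7/4: a pole of order 1; residue -7483/21320.
At 12: a pole of order 1; residue 51596/2665.


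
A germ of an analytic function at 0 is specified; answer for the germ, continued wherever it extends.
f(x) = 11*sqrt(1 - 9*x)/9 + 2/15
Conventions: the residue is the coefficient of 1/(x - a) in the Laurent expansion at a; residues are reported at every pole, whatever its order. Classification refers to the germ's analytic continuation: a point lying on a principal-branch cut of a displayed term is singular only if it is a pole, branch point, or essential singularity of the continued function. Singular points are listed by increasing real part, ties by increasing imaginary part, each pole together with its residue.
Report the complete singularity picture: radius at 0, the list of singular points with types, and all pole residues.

Radius of convergence at 0: 1/9.
At 1/9: an algebraic (square-root) branch point.

Branch term (11/9)*sqrt(1 - x/(1/9)): its argument vanishes at x = 1/9, a square-root branch point, modulus 1/9.
The radius of convergence is the smallest modulus among the singular points: 1/9.


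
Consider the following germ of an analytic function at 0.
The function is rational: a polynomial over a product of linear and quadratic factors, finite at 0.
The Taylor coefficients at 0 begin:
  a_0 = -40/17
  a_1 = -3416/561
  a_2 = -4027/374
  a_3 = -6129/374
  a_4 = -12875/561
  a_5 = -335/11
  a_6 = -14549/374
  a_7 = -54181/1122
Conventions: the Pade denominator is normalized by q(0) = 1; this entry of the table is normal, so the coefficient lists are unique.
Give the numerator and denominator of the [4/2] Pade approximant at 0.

Taylor coefficients needed (read off): a_0 = -40/17, a_1 = -3416/561, a_2 = -4027/374, a_3 = -6129/374, a_4 = -12875/561, a_5 = -335/11, a_6 = -14549/374.
Write the denominator as Q(u) = 1 + q1*u + q2*u^2. Requiring Q*f - P = O(u^7) with deg P <= 4 kills the coefficients of u^5..u^6 in Q*f:
  u^5: a_5 + q1*a_4 + q2*a_3 = 0, i.e. -335/11 + (-12875/561)*q1 + (-6129/374)*q2 = 0.
  u^6: a_6 + q1*a_5 + q2*a_4 = 0, i.e. -14549/374 + (-335/11)*q1 + (-12875/561)*q2 = 0.
Solving this linear system: q1 = -77340111/34778710, q2 = 4367865/3477871.
The numerator is Q*f truncated at degree 4: P0 = a_0 = -40/17; P1 = a_1 + q1*a_0 = -1671512684/1951085631; P2 = a_2 + q1*a_1 + q2*a_0 = -1180932193/6503618770; P3 = a_3 + q1*a_2 + q2*a_1 = -1180932193/13007237540; P4 = a_4 + q1*a_3 + q2*a_2 = -1180932193/39021712620.

The Pade approximant has numerator coefficients [-40/17, -1671512684/1951085631, -1180932193/6503618770, -1180932193/13007237540, -1180932193/39021712620]; denominator coefficients [1, -77340111/34778710, 4367865/3477871].


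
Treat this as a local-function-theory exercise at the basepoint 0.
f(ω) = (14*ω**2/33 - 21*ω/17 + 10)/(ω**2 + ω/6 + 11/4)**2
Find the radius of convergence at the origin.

The radius of convergence is (1/2)*sqrt(11).

Denominator factor (ω**2 + ω/6 + 11/4)^2: discriminant -395/36, complex-conjugate roots (-1/12) + ((1/12)*sqrt(395))*i and (-1/12) - ((1/12)*sqrt(395))*i; poles of order 2, moduli (1/2)*sqrt(11) and (1/2)*sqrt(11).
The radius of convergence is the smallest modulus among the singular points: (1/2)*sqrt(11).


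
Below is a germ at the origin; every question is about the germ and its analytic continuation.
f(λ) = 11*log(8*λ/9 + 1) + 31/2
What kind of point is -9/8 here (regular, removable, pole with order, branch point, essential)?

The term (11)*log(1 - λ/(-9/8)) has argument 1 - -9/8/(-9/8) = 0 at -9/8: a logarithmic (infinitely-sheeted) branch point; the remaining terms are analytic or single-valued there.

The point is a logarithmic branch point.


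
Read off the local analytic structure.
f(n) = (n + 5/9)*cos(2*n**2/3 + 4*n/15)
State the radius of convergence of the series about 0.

The factor cos(2*n**2/3 + 4*n/15) is entire and contributes no finite singular point.
The polynomial part has no poles.
No finite singular points: the Taylor series at 0 converges everywhere.

The radius of convergence is infinite.


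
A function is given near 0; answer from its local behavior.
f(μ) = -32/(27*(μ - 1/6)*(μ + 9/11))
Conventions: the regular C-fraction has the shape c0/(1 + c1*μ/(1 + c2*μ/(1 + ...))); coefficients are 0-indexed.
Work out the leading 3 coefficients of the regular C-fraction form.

Taylor coefficients (expand at 0): a_0 = 704/81, a_1 = 30272/729, a_2 = 1719872/6561.
c0 = a_0 = 704/81. Peel one level at a time: if S = 1 + c*μ/S' with S'(0) = 1, then c is the μ-coefficient of S and S' = c*μ/(S - 1).
S_1 = c0/f = 1 + (-43/9)*μ + (-22/3)*μ^2 + ...; c1 = -43/9.
S_2 = c1*μ/(S_1 - 1) = 1 + (-66/43)*μ + ...; c2 = -66/43.

The regular C-fraction coefficients are [704/81, -43/9, -66/43].


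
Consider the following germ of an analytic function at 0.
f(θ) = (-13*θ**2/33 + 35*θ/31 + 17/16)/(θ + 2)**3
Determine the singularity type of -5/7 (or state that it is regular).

The point is a regular point.

Denominator factors: θ + 2 = 9/7 at θ = -5/7 — none vanishes.
So the germ continues analytically to -5/7.


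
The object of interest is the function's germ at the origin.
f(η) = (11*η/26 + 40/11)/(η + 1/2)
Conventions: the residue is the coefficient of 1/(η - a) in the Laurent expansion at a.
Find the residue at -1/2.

At the order-1 pole -1/2 set g(η) = (η - (-1/2))*f(η) = 11*η/26 + 40/11.
Simple pole: residue = g(a) at a = -1/2, which is 1959/572.

The residue is 1959/572.


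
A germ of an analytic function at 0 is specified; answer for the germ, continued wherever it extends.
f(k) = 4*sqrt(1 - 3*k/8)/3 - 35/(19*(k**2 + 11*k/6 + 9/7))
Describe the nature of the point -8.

The point is a regular point.

Denominator factors: k**2 + 11*k/6 + 9/7 = 1063/21 at k = -8 — none vanishes.
Branch term sqrt(1 - k/(8/3)): argument at -8 is 4, nonzero, so -8 is not its branch point (a point on a principal cut is still regular for the continued germ).
So the germ continues analytically to -8.


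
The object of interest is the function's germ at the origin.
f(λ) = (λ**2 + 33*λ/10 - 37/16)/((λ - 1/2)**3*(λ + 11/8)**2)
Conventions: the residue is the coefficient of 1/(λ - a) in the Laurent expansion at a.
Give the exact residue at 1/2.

At the order-3 pole 1/2 set g(λ) = (λ - (1/2))^3*f(λ) = (λ**2 + 33*λ/10 - 37/16)/(λ + 11/8)**2.
Order-3 pole: residue = g''(a)/2; g''(1/2) = -189056/84375, so the residue is -94528/84375.

The residue is -94528/84375.


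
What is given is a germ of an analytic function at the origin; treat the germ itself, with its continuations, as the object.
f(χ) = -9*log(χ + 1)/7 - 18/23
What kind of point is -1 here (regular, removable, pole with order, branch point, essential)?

The point is a logarithmic branch point.

The term (-9/7)*log(1 - χ/(-1)) has argument 1 - -1/(-1) = 0 at -1: a logarithmic (infinitely-sheeted) branch point; the remaining terms are analytic or single-valued there.


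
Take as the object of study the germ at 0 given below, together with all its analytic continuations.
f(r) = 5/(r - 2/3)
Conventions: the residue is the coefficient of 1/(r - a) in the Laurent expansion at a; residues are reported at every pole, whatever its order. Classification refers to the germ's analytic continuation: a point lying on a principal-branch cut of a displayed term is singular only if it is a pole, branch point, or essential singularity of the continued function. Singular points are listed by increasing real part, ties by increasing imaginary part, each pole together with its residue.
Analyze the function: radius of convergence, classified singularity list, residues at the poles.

Radius of convergence at 0: 2/3.
At 2/3: a pole of order 1; residue 5.

Denominator factor (r - 2/3): pole of order 1 at 2/3, modulus 2/3.
The radius of convergence is the smallest modulus among the singular points: 2/3.
At the order-1 pole 2/3 set g(r) = (r - (2/3))*f(r) = 5.
Simple pole: residue = g(a) at a = 2/3, which is 5.


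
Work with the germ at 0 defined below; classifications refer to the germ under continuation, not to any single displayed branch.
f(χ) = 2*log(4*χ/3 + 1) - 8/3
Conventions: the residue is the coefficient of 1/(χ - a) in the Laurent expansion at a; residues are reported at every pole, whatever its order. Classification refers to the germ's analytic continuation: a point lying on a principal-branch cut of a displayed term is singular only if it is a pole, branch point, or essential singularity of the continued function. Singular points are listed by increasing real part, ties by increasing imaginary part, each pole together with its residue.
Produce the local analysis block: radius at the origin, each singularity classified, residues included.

Radius of convergence at 0: 3/4.
At -3/4: a logarithmic branch point.

Branch term (2)*log(1 - χ/(-3/4)): its argument vanishes at χ = -3/4, a logarithmic branch point, modulus 3/4.
The radius of convergence is the smallest modulus among the singular points: 3/4.


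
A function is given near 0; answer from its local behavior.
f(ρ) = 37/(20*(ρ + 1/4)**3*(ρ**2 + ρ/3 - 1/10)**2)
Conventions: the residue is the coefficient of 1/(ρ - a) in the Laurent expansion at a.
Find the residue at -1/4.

The residue is 1994803200/707281.

At the order-3 pole -1/4 set g(ρ) = (ρ - (-1/4))^3*f(ρ) = 37/(20*(ρ**2 + ρ/3 - 1/10)**2).
Order-3 pole: residue = g''(a)/2; g''(-1/4) = 3989606400/707281, so the residue is 1994803200/707281.


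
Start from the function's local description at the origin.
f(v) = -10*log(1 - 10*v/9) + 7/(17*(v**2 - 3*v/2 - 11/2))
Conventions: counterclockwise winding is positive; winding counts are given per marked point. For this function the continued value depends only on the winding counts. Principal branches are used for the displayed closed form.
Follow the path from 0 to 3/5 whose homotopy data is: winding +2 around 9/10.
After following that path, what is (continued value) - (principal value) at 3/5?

Continued minus principal equals -(40)*pi*i.

The rational part is single-valued and drops out of the difference; each branch term changes only by its own monodromy.
(-10)*log(1 - v/(9/10)): each positive loop around 9/10 adds 2*pi*i to the log, so winding +2 contributes (-10)*(2)*2*pi*i = -(40)*pi*i.
Summing the contributions at v = 3/5 gives -(40)*pi*i.


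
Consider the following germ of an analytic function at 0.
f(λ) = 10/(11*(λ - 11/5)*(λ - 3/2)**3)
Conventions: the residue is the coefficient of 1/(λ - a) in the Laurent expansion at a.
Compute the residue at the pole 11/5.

The residue is 10000/3773.

At the order-1 pole 11/5 set g(λ) = (λ - (11/5))*f(λ) = 10/(11*(λ - 3/2)**3).
Simple pole: residue = g(a) at a = 11/5, which is 10000/3773.


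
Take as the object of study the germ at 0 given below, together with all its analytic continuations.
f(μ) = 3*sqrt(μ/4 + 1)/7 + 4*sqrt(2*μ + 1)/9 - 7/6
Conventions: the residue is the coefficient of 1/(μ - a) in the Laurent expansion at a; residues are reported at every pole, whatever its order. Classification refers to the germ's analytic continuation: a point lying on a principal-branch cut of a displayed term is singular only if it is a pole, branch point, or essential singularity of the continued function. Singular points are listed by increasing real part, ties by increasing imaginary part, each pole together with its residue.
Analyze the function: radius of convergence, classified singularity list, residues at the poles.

Branch term (3/7)*sqrt(1 - μ/(-4)): its argument vanishes at μ = -4, a square-root branch point, modulus 4.
Branch term (4/9)*sqrt(1 - μ/(-1/2)): its argument vanishes at μ = -1/2, a square-root branch point, modulus 1/2.
The radius of convergence is the smallest modulus among the singular points: 1/2.
List the singular points by increasing real part (a conjugate pair: the negative imaginary part first).

Radius of convergence at 0: 1/2.
At -4: an algebraic (square-root) branch point.
At -1/2: an algebraic (square-root) branch point.


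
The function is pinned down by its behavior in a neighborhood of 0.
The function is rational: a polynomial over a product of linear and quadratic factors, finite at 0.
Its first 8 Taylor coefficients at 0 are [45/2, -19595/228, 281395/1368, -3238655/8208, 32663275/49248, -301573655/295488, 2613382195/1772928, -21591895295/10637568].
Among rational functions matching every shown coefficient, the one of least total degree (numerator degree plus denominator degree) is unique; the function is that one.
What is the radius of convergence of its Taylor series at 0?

No rational of total degree below 5 reproduces all 8 coefficients; solving the [1/4] Pade equations on them gives f(ν) = (7*ν/19 + 27)/((ν + 1)**3*(ν + 6/5)), whose expansion matches every shown term.
Denominator factor (ν + 1)^3: pole of order 3 at -1, modulus 1.
Denominator factor (ν + 6/5): pole of order 1 at -6/5, modulus 6/5.
The radius of convergence is the smallest modulus among the singular points: 1.

The radius of convergence is 1.


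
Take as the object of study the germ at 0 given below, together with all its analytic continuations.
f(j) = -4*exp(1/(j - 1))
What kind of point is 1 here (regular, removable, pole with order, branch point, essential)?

The point is an essential singularity.

The exponent 1/(j - (1)) has a pole at 1, so exp(1/(j - (1))) takes every nonzero value near it: an essential singularity (not a pole of any order).


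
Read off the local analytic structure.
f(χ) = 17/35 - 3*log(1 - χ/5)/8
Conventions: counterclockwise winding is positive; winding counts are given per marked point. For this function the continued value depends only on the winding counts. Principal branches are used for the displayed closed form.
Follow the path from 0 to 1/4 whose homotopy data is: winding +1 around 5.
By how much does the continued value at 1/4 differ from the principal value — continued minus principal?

The rational part is single-valued and drops out of the difference; each branch term changes only by its own monodromy.
(-3/8)*log(1 - χ/(5)): each positive loop around 5 adds 2*pi*i to the log, so winding +1 contributes (-3/8)*(1)*2*pi*i = -(3/4)*pi*i.
Summing the contributions at χ = 1/4 gives -(3/4)*pi*i.

Continued minus principal equals -(3/4)*pi*i.


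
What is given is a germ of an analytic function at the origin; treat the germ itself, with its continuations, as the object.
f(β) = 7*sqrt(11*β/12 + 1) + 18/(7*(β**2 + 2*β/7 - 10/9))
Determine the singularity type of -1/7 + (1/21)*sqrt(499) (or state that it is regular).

The point is a pole of order 1.

The denominator factor β**2 + 2*β/7 - 10/9 vanishes at -1/7 + (1/21)*sqrt(499) and appears to the power 1; the numerator there equals 18/7, nonzero, and no other factor vanishes.
The branch terms are analytic at this point.
Hence a pole whose order is the multiplicity, 1.


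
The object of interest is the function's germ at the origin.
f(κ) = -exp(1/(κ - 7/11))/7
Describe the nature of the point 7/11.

The point is an essential singularity.

The exponent 1/(κ - (7/11)) has a pole at 7/11, so exp(1/(κ - (7/11))) takes every nonzero value near it: an essential singularity (not a pole of any order).


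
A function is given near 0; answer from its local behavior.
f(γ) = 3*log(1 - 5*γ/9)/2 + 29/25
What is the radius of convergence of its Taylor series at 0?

The radius of convergence is 9/5.

Branch term (3/2)*log(1 - γ/(9/5)): its argument vanishes at γ = 9/5, a logarithmic branch point, modulus 9/5.
The radius of convergence is the smallest modulus among the singular points: 9/5.


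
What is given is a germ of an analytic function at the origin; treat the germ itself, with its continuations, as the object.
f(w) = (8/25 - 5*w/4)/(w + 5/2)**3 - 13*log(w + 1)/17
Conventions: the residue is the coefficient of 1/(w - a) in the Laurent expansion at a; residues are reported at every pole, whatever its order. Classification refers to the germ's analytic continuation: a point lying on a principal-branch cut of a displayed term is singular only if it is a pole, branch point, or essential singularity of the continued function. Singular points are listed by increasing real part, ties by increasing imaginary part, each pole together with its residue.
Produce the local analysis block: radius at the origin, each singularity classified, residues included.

Radius of convergence at 0: 1.
At -5/2: a pole of order 3; residue 0.
At -1: a logarithmic branch point.

Denominator factor (w + 5/2)^3: pole of order 3 at -5/2, modulus 5/2.
Branch term (-13/17)*log(1 - w/(-1)): its argument vanishes at w = -1, a logarithmic branch point, modulus 1.
The radius of convergence is the smallest modulus among the singular points: 1.
The branch term is analytic at -5/2 and contributes nothing to the residue; only the rational part matters.
At the order-3 pole -5/2 set g(w) = (w - (-5/2))^3*(rational part) = 8/25 - 5*w/4.
Order-3 pole: residue = g''(a)/2; g''(-5/2) = 0, so the residue is 0.
List the singular points by increasing real part (a conjugate pair: the negative imaginary part first).


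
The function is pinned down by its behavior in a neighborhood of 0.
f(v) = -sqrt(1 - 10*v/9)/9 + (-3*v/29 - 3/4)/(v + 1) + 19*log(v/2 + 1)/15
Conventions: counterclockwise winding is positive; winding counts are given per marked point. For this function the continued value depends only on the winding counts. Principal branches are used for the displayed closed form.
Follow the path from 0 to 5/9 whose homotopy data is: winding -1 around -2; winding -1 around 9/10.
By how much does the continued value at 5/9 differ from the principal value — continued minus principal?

The rational part is single-valued and drops out of the difference; each branch term changes only by its own monodromy.
(19/15)*log(1 - v/(-2)): each positive loop around -2 adds 2*pi*i to the log, so winding -1 contributes (19/15)*(-1)*2*pi*i = -(38/15)*pi*i.
(-1/9)*sqrt(1 - v/(9/10)): winding -1 is odd, the square root flips sign, contributing -2*(-1/9)*sqrt(1 - (5/9)/(9/10)) = -2*(-1/9)*sqrt(31/81) = (2/81)*sqrt(31).
Summing the contributions at v = 5/9 gives ((2/81)*sqrt(31)) - ((38/15)*pi)*i.

Continued minus principal equals ((2/81)*sqrt(31)) - ((38/15)*pi)*i.


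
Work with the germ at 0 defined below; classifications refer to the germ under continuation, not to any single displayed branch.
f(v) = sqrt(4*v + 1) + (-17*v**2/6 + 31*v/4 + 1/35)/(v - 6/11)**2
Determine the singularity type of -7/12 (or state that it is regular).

Denominator factors: v - 6/11 = -149/132 at v = -7/12 — none vanishes.
Branch term sqrt(1 - v/(-1/4)): argument at -7/12 is -4/3, nonzero, so -7/12 is not its branch point (a point on a principal cut is still regular for the continued germ).
So the germ continues analytically to -7/12.

The point is a regular point.


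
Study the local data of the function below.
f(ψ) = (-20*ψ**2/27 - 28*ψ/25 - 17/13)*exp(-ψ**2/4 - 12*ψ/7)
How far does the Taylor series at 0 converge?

The radius of convergence is infinite.

The factor exp(-ψ**2/4 - 12*ψ/7) is entire and contributes no finite singular point.
The polynomial part has no poles.
No finite singular points: the Taylor series at 0 converges everywhere.


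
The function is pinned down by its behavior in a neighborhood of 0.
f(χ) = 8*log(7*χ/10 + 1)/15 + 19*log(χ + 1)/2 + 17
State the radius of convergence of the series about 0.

Branch term (19/2)*log(1 - χ/(-1)): its argument vanishes at χ = -1, a logarithmic branch point, modulus 1.
Branch term (8/15)*log(1 - χ/(-10/7)): its argument vanishes at χ = -10/7, a logarithmic branch point, modulus 10/7.
The radius of convergence is the smallest modulus among the singular points: 1.

The radius of convergence is 1.


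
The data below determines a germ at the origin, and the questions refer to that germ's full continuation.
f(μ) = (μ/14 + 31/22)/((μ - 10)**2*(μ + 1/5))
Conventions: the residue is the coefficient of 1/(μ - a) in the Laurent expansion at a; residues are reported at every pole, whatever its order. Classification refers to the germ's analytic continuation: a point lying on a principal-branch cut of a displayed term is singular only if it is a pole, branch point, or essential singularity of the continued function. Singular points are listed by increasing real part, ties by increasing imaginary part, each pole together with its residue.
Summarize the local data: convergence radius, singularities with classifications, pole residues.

Radius of convergence at 0: 1/5.
At -1/5: a pole of order 1; residue 895/66759.
At 10: a pole of order 2; residue -895/66759.

Denominator factor (μ + 1/5): pole of order 1 at -1/5, modulus 1/5.
Denominator factor (μ - 10)^2: pole of order 2 at 10, modulus 10.
The radius of convergence is the smallest modulus among the singular points: 1/5.
At the order-1 pole -1/5 set g(μ) = (μ - (-1/5))*f(μ) = (μ/14 + 31/22)/(μ - 10)**2.
Simple pole: residue = g(a) at a = -1/5, which is 895/66759.
At the order-2 pole 10 set g(μ) = (μ - (10))^2*f(μ) = (μ/14 + 31/22)/(μ + 1/5).
Order-2 pole: residue = g'(a); g'(10) = -895/66759, so the residue is -895/66759.
List the singular points by increasing real part (a conjugate pair: the negative imaginary part first).


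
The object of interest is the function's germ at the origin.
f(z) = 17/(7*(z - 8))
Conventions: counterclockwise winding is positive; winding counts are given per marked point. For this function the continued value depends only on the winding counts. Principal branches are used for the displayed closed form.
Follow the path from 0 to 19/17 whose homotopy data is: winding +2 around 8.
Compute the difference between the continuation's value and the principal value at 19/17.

The function is rational, hence single-valued: continuing it around any pole returns the same value, so the difference is 0.

Continued minus principal equals 0.


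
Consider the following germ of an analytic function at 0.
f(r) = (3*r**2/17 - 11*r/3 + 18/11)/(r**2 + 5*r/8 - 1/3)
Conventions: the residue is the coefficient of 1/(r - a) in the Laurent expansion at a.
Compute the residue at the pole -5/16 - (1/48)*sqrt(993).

The factor r**2 + 5*r/8 - 1/3 splits as (r - a)(r - a') with a = -5/16 - (1/48)*sqrt(993), a' = -5/16 + (1/48)*sqrt(993). At the order-1 pole a set g(r) = (r - a)*f(r) = [3*r**2/17 - 11*r/3 + 18/11] / (r - a').
Simple pole: residue = g(a) at a = -5/16 - (1/48)*sqrt(993), which is -1541/816 - (206483/2971056)*sqrt(993).

The residue is -1541/816 - (206483/2971056)*sqrt(993).


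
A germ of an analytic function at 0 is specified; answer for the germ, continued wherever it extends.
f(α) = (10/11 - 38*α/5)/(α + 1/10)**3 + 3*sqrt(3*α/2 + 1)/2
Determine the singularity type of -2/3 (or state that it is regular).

The term (3/2)*sqrt(1 - α/(-2/3)) has argument 1 - -2/3/(-2/3) = 0 at -2/3: a square-root (algebraic, two-sheeted) branch point; the remaining terms are analytic or single-valued there.

The point is an algebraic (square-root) branch point.


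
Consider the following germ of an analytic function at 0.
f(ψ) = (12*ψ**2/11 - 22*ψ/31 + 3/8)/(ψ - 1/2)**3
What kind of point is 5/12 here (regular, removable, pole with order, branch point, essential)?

The point is a regular point.

Denominator factors: ψ - 1/2 = -1/12 at ψ = 5/12 — none vanishes.
So the germ continues analytically to 5/12.


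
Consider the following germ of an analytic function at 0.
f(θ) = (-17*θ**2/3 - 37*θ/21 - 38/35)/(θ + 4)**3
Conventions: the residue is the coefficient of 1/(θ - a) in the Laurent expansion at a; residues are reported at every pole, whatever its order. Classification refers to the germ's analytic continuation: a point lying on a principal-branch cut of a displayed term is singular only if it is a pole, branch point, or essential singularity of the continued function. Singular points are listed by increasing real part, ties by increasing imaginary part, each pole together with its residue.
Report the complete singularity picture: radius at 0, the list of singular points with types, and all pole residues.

Denominator factor (θ + 4)^3: pole of order 3 at -4, modulus 4.
The radius of convergence is the smallest modulus among the singular points: 4.
At the order-3 pole -4 set g(θ) = (θ - (-4))^3*f(θ) = -17*θ**2/3 - 37*θ/21 - 38/35.
Order-3 pole: residue = g''(a)/2; g''(-4) = -34/3, so the residue is -17/3.

Radius of convergence at 0: 4.
At -4: a pole of order 3; residue -17/3.


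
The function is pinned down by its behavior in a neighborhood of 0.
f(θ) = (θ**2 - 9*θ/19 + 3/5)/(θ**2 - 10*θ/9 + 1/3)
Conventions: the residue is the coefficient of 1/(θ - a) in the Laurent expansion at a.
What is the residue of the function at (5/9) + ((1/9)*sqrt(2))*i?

The factor θ**2 - 10*θ/9 + 1/3 splits as (θ - a)(θ - a') with a = (5/9) + ((1/9)*sqrt(2))*i, a' = (5/9) - ((1/9)*sqrt(2))*i. At the order-1 pole a set g(θ) = (θ - a)*f(θ) = [θ**2 - 9*θ/19 + 3/5] / (θ - a').
Simple pole: residue = g(a) at a = (5/9) + ((1/9)*sqrt(2))*i, which is (109/342) - ((4777/3420)*sqrt(2))*i.

The residue is (109/342) - ((4777/3420)*sqrt(2))*i.


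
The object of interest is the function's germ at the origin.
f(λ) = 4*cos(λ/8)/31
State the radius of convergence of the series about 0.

The factor cos(λ/8) is entire and contributes no finite singular point.
The polynomial part has no poles.
No finite singular points: the Taylor series at 0 converges everywhere.

The radius of convergence is infinite.


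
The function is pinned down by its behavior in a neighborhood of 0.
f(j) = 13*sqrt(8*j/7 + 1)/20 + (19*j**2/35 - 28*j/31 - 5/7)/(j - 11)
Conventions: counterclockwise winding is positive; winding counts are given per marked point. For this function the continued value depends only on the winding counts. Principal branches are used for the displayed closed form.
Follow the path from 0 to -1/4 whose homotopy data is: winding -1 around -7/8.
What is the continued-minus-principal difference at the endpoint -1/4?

The rational part is single-valued and drops out of the difference; each branch term changes only by its own monodromy.
(13/20)*sqrt(1 - j/(-7/8)): winding -1 is odd, the square root flips sign, contributing -2*(13/20)*sqrt(1 - (-1/4)/(-7/8)) = -2*(13/20)*sqrt(5/7) = -(13/70)*sqrt(35).
Summing the contributions at j = -1/4 gives -(13/70)*sqrt(35).

Continued minus principal equals -(13/70)*sqrt(35).


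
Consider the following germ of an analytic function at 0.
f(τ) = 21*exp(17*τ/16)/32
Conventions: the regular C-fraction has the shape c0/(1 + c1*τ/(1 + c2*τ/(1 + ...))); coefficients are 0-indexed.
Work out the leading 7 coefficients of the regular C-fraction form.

Taylor coefficients (expand at 0): a_0 = 21/32, a_1 = 357/512, a_2 = 6069/16384, a_3 = 34391/262144, a_4 = 584647/16777216, a_5 = 9938999/1342177280, a_6 = 168962983/128849018880.
c0 = a_0 = 21/32. Peel one level at a time: if S = 1 + c*τ/S' with S'(0) = 1, then c is the τ-coefficient of S and S' = c*τ/(S - 1).
S_1 = c0/f = 1 + (-17/16)*τ + (289/512)*τ^2 + ...; c1 = -17/16.
S_2 = c1*τ/(S_1 - 1) = 1 + (17/32)*τ + (289/3072)*τ^2 + ...; c2 = 17/32.
S_3 = c2*τ/(S_2 - 1) = 1 + (-17/96)*τ + (289/9216)*τ^2 + ...; c3 = -17/96.
S_4 = c3*τ/(S_3 - 1) = 1 + (17/96)*τ + (289/15360)*τ^2 + ...; c4 = 17/96.
S_5 = c4*τ/(S_4 - 1) = 1 + (-17/160)*τ + (289/25600)*τ^2 + ...; c5 = -17/160.
S_6 = c5*τ/(S_5 - 1) = 1 + (17/160)*τ + ...; c6 = 17/160.

The regular C-fraction coefficients are [21/32, -17/16, 17/32, -17/96, 17/96, -17/160, 17/160].


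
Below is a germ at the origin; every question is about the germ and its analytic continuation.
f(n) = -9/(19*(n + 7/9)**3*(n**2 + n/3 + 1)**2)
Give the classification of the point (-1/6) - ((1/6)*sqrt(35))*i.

The denominator factor n**2 + n/3 + 1 vanishes at (-1/6) - ((1/6)*sqrt(35))*i and appears to the power 2; the numerator there equals -9/19, nonzero, and no other factor vanishes.
Hence a pole whose order is the multiplicity, 2.

The point is a pole of order 2.


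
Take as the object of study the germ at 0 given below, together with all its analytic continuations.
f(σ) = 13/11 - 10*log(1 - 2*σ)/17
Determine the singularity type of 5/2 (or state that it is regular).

The point is a regular point.

There is no denominator, hence no pole anywhere.
Branch term log(1 - σ/(1/2)): argument at 5/2 is -4, nonzero, so 5/2 is not its branch point (a point on a principal cut is still regular for the continued germ).
So the germ continues analytically to 5/2.


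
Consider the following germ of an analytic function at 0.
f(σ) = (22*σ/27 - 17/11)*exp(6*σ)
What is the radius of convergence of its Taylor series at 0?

The factor exp(6*σ) is entire and contributes no finite singular point.
The polynomial part has no poles.
No finite singular points: the Taylor series at 0 converges everywhere.

The radius of convergence is infinite.


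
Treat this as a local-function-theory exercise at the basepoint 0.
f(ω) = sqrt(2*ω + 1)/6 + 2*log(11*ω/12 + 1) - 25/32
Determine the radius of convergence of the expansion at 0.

Branch term (2)*log(1 - ω/(-12/11)): its argument vanishes at ω = -12/11, a logarithmic branch point, modulus 12/11.
Branch term (1/6)*sqrt(1 - ω/(-1/2)): its argument vanishes at ω = -1/2, a square-root branch point, modulus 1/2.
The radius of convergence is the smallest modulus among the singular points: 1/2.

The radius of convergence is 1/2.


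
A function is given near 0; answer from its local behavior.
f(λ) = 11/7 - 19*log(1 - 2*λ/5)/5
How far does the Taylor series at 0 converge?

Branch term (-19/5)*log(1 - λ/(5/2)): its argument vanishes at λ = 5/2, a logarithmic branch point, modulus 5/2.
The radius of convergence is the smallest modulus among the singular points: 5/2.

The radius of convergence is 5/2.


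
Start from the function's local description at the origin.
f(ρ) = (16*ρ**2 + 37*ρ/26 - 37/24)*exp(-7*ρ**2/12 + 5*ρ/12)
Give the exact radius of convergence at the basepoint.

The factor exp(-7*ρ**2/12 + 5*ρ/12) is entire and contributes no finite singular point.
The polynomial part has no poles.
No finite singular points: the Taylor series at 0 converges everywhere.

The radius of convergence is infinite.


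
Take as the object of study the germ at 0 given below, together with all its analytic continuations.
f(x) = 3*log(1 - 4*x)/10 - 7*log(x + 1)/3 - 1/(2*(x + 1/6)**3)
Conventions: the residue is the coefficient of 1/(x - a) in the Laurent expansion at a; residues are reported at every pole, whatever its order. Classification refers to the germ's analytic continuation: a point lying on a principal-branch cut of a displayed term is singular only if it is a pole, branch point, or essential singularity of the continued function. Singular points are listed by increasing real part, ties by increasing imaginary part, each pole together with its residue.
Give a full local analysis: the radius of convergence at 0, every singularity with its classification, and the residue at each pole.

Radius of convergence at 0: 1/6.
At -1: a logarithmic branch point.
At -1/6: a pole of order 3; residue 0.
At 1/4: a logarithmic branch point.

Denominator factor (x + 1/6)^3: pole of order 3 at -1/6, modulus 1/6.
Branch term (3/10)*log(1 - x/(1/4)): its argument vanishes at x = 1/4, a logarithmic branch point, modulus 1/4.
Branch term (-7/3)*log(1 - x/(-1)): its argument vanishes at x = -1, a logarithmic branch point, modulus 1.
The radius of convergence is the smallest modulus among the singular points: 1/6.
The branch terms are analytic at -1/6 and contribute nothing to the residue; only the rational part matters.
At the order-3 pole -1/6 set g(x) = (x - (-1/6))^3*(rational part) = -1/2.
Order-3 pole: residue = g''(a)/2; g''(-1/6) = 0, so the residue is 0.
List the singular points by increasing real part (a conjugate pair: the negative imaginary part first).


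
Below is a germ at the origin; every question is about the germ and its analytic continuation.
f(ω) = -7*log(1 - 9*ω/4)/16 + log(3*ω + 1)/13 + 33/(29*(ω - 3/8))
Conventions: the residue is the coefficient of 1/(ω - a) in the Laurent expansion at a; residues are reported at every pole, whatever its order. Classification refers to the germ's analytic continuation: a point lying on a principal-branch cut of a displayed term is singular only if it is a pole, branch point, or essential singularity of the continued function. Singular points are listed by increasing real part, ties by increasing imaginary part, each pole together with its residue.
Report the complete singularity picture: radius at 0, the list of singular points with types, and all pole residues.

Radius of convergence at 0: 1/3.
At -1/3: a logarithmic branch point.
At 3/8: a pole of order 1; residue 33/29.
At 4/9: a logarithmic branch point.

Denominator factor (ω - 3/8): pole of order 1 at 3/8, modulus 3/8.
Branch term (1/13)*log(1 - ω/(-1/3)): its argument vanishes at ω = -1/3, a logarithmic branch point, modulus 1/3.
Branch term (-7/16)*log(1 - ω/(4/9)): its argument vanishes at ω = 4/9, a logarithmic branch point, modulus 4/9.
The radius of convergence is the smallest modulus among the singular points: 1/3.
The branch terms are analytic at 3/8 and contribute nothing to the residue; only the rational part matters.
At the order-1 pole 3/8 set g(ω) = (ω - (3/8))*(rational part) = 33/29.
Simple pole: residue = g(a) at a = 3/8, which is 33/29.
List the singular points by increasing real part (a conjugate pair: the negative imaginary part first).
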